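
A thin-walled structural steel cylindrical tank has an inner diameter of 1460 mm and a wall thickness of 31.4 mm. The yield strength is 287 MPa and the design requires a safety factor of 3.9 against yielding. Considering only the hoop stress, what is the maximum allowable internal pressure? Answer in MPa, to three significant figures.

p_allow = 3.17 MPa

σ_allow = 287/3.9 = 73.59 MPa.
σ_h = pD/(2t) → p_allow = 2σ_allow t/D = 2×73.59×31.4/1460 = 3.165 MPa.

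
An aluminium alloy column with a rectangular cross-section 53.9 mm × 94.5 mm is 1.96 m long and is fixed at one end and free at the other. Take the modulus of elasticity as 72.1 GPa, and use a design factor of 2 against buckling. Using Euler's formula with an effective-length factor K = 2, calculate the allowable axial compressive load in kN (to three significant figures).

P_allow = 28.6 kN

Buckling occurs about the weak axis: I_min = h·b³/12 = 94.5×53.9³/12 = 1.233×10^6 mm⁴ (b = 53.9 mm is the smaller dimension).
Effective length L_e = KL = 2×1.96 m = 3920 mm.
Euler critical load P_cr = π²EI/L_e² = π²×72100×1.233×10^6/3920² = 57110 N.
P_allow = P_cr/n = 57110/2 = 28550 N.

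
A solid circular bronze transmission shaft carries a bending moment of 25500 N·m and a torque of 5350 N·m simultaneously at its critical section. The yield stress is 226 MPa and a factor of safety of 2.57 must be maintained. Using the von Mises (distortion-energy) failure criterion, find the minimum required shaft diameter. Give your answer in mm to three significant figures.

d = 144 mm

σ_allow = σ_y/n = 226/2.57 = 87.94 MPa.
For a solid shaft σ_b = 32M/(πd³) and τ = 16T/(πd³), so the von Mises stress is σ' = (16/πd³)·√(4M²+3T²).
√(4M²+3T²) = √(4×(2.550×10^7)² + 3×(5.350×10^6)²) = 5.184×10^7 N·mm.
d³ = 16×5.184×10^7/(π×87.94) = 3.002×10^6 mm³.
d = 144.3 mm.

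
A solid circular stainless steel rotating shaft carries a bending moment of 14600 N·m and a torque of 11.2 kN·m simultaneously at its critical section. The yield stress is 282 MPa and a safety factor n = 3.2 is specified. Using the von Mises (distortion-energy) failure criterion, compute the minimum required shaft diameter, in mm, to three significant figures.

d = 127 mm

σ_allow = σ_y/n = 282/3.2 = 88.12 MPa.
For a solid shaft σ_b = 32M/(πd³) and τ = 16T/(πd³), so the von Mises stress is σ' = (16/πd³)·√(4M²+3T²).
√(4M²+3T²) = √(4×(1.460×10^7)² + 3×(1.120×10^7)²) = 3.506×10^7 N·mm.
d³ = 16×3.506×10^7/(π×88.12) = 2.026×10^6 mm³.
d = 126.5 mm.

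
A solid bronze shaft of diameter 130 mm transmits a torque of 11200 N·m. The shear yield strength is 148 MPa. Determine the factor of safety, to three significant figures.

τ = 16T/(πd³) = 16×1.1200×10^7/(π×130³) = 25.96 MPa.
n = τ_limit/τ = 148/25.96 = 5.700.

n = 5.70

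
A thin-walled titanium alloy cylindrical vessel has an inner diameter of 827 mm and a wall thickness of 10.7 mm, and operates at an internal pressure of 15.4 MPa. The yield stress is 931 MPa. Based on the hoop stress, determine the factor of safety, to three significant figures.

n = 1.56

σ_h = pD/(2t) = 15.4×827/(2×10.7) = 595.1 MPa.
n = 931/595.1 = 1.564.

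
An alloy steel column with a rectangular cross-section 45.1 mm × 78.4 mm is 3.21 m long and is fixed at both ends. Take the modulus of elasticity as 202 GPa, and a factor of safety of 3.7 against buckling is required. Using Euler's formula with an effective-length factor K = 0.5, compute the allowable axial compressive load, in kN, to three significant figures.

Buckling occurs about the weak axis: I_min = h·b³/12 = 78.4×45.1³/12 = 599300 mm⁴ (b = 45.1 mm is the smaller dimension).
Effective length L_e = KL = 0.5×3.21 m = 1605 mm.
Euler critical load P_cr = π²EI/L_e² = π²×202000×599300/1605² = 463800 N.
P_allow = P_cr/n = 463800/3.7 = 125400 N.

P_allow = 125 kN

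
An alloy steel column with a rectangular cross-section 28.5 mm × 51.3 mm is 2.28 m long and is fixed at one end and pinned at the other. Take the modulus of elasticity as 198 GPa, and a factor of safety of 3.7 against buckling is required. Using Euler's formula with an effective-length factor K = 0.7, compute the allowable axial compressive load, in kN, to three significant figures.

Buckling occurs about the weak axis: I_min = h·b³/12 = 51.3×28.5³/12 = 98960 mm⁴ (b = 28.5 mm is the smaller dimension).
Effective length L_e = KL = 0.7×2.28 m = 1596 mm.
Euler critical load P_cr = π²EI/L_e² = π²×198000×98960/1596² = 75920 N.
P_allow = P_cr/n = 75920/3.7 = 20520 N.

P_allow = 20.5 kN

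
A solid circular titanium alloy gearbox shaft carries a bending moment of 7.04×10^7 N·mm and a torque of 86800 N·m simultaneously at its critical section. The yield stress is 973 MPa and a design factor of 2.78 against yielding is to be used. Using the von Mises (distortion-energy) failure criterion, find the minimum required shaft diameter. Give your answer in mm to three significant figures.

d = 144 mm

σ_allow = σ_y/n = 973/2.78 = 350.0 MPa.
For a solid shaft σ_b = 32M/(πd³) and τ = 16T/(πd³), so the von Mises stress is σ' = (16/πd³)·√(4M²+3T²).
√(4M²+3T²) = √(4×(7.040×10^7)² + 3×(8.680×10^7)²) = 2.060×10^8 N·mm.
d³ = 16×2.060×10^8/(π×350.0) = 2.997×10^6 mm³.
d = 144.2 mm.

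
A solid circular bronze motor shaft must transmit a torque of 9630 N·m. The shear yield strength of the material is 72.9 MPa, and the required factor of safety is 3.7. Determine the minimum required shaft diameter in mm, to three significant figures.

d = 136 mm

Allowable shear stress τ_allow = 72.9/3.7 = 19.70 MPa.
For a solid shaft τ = 16T/(πd³), so d³ = 16T/(π τ_allow) = 16×9630000/(π×19.70) = 2.489×10^6 mm³.
d = (2.489×10^6)^(1/3) = 135.5 mm.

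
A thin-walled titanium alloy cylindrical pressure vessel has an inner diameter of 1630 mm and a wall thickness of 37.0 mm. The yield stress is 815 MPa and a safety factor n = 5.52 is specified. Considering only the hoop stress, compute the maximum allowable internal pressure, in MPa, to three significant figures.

p_allow = 6.70 MPa

σ_allow = 815/5.52 = 147.6 MPa.
σ_h = pD/(2t) → p_allow = 2σ_allow t/D = 2×147.6×37.0/1630 = 6.703 MPa.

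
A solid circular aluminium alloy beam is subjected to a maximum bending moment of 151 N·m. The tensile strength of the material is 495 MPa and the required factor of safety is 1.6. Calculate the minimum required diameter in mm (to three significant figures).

d = 17.1 mm

σ_allow = 495/1.6 = 309.4 MPa.
For a solid circular section σ = 32M/(πd³), so d³ = 32M/(π σ_allow) = 32×151000/(π×309.4) = 4972 mm³.
d = 17.07 mm.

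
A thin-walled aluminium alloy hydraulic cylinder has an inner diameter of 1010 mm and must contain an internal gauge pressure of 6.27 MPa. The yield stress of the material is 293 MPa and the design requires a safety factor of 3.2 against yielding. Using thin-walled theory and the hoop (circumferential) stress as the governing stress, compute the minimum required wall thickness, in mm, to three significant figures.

t = 34.6 mm

σ_allow = 293/3.2 = 91.56 MPa.
Hoop stress σ_h = pD/(2t), so t = pD/(2σ_allow) = 6.27×1010/(2×91.56) = 34.58 mm.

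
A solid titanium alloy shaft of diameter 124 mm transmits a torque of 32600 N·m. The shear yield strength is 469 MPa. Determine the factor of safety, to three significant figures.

n = 5.39

τ = 16T/(πd³) = 16×3.2600×10^7/(π×124³) = 87.08 MPa.
n = τ_limit/τ = 469/87.08 = 5.386.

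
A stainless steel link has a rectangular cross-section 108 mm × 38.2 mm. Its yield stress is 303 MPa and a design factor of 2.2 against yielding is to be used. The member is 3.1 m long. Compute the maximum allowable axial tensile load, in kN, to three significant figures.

σ_allow = 303/2.2 = 137.7 MPa.
A = 108×38.2 = 4126 mm².
F_allow = σ_allow × A = 137.7×4126 = 568200 N.

F_allow = 568 kN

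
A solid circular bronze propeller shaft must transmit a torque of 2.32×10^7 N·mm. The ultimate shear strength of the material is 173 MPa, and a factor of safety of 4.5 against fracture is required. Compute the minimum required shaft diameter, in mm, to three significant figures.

Allowable shear stress τ_allow = 173/4.5 = 38.44 MPa.
For a solid shaft τ = 16T/(πd³), so d³ = 16T/(π τ_allow) = 16×2.3200×10^7/(π×38.44) = 3.073×10^6 mm³.
d = (3.073×10^6)^(1/3) = 145.4 mm.

d = 145 mm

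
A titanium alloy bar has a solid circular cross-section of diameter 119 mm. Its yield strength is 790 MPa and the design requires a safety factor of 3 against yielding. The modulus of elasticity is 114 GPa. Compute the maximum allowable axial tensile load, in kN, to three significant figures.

σ_allow = 790/3 = 263.3 MPa.
A = πd²/4 = π×119²/4 = 11120 mm².
F_allow = σ_allow × A = 263.3×11120 = 2.929×10^6 N.

F_allow = 2930 kN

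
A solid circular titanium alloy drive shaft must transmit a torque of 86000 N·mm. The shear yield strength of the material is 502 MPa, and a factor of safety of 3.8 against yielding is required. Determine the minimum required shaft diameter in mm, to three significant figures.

Allowable shear stress τ_allow = 502/3.8 = 132.1 MPa.
For a solid shaft τ = 16T/(πd³), so d³ = 16T/(π τ_allow) = 16×86000/(π×132.1) = 3315 mm³.
d = (3315)^(1/3) = 14.91 mm.

d = 14.9 mm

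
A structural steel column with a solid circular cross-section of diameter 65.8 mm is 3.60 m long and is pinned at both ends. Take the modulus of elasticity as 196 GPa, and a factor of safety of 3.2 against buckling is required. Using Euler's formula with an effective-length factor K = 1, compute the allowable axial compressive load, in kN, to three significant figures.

I = πd⁴/64 = π×65.8⁴/64 = 920200 mm⁴.
Effective length L_e = KL = 1×3.60 m = 3600 mm.
Euler critical load P_cr = π²EI/L_e² = π²×196000×920200/3600² = 137300 N.
P_allow = P_cr/n = 137300/3.2 = 42920 N.

P_allow = 42.9 kN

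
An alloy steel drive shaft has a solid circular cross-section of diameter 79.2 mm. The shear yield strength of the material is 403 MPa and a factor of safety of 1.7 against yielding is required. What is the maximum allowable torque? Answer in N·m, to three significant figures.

τ_allow = 403/1.7 = 237.1 MPa.
For a solid shaft T_allow = τ_allow·πd³/16; πd³/16 = π×79.2³/16 = 97550 mm³.
T_allow = 237.1×97550 = 2.312×10^7 N·mm = 23120 N·m.

T_allow = 23100 N·m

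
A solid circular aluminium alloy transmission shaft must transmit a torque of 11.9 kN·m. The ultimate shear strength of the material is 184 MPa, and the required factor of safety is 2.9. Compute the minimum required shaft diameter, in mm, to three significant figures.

d = 98.5 mm

Allowable shear stress τ_allow = 184/2.9 = 63.45 MPa.
For a solid shaft τ = 16T/(πd³), so d³ = 16T/(π τ_allow) = 16×1.1900×10^7/(π×63.45) = 955200 mm³.
d = (955200)^(1/3) = 98.48 mm.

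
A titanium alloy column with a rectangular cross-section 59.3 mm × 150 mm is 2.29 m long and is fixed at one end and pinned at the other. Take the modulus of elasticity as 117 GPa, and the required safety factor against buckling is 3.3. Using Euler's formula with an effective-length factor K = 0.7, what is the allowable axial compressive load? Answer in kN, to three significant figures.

P_allow = 355 kN

Buckling occurs about the weak axis: I_min = h·b³/12 = 150×59.3³/12 = 2.607×10^6 mm⁴ (b = 59.3 mm is the smaller dimension).
Effective length L_e = KL = 0.7×2.29 m = 1603 mm.
Euler critical load P_cr = π²EI/L_e² = π²×117000×2.607×10^6/1603² = 1.171×10^6 N.
P_allow = P_cr/n = 1.171×10^6/3.3 = 355000 N.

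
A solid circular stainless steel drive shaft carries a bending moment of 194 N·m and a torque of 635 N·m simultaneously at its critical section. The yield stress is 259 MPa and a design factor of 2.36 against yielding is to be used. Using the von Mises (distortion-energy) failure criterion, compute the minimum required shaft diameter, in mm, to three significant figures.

d = 37.8 mm

σ_allow = σ_y/n = 259/2.36 = 109.7 MPa.
For a solid shaft σ_b = 32M/(πd³) and τ = 16T/(πd³), so the von Mises stress is σ' = (16/πd³)·√(4M²+3T²).
√(4M²+3T²) = √(4×(194000)² + 3×(635000)²) = 1.166×10^6 N·mm.
d³ = 16×1.166×10^6/(π×109.7) = 54120 mm³.
d = 37.83 mm.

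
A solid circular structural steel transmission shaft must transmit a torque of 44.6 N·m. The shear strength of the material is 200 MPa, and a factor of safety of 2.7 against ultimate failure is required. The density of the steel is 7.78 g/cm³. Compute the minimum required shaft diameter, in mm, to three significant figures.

d = 14.5 mm

Allowable shear stress τ_allow = 200/2.7 = 74.07 MPa.
For a solid shaft τ = 16T/(πd³), so d³ = 16T/(π τ_allow) = 16×44600/(π×74.07) = 3066 mm³.
d = (3066)^(1/3) = 14.53 mm.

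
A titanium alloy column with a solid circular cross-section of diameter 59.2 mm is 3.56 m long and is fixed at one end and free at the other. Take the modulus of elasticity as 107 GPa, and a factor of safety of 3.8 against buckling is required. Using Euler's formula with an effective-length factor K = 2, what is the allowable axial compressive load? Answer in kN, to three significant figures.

I = πd⁴/64 = π×59.2⁴/64 = 602900 mm⁴.
Effective length L_e = KL = 2×3.56 m = 7120 mm.
Euler critical load P_cr = π²EI/L_e² = π²×107000×602900/7120² = 12560 N.
P_allow = P_cr/n = 12560/3.8 = 3305 N.

P_allow = 3.31 kN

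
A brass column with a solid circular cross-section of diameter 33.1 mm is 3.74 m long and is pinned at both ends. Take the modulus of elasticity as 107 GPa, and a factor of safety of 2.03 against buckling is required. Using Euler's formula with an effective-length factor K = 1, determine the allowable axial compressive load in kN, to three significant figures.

I = πd⁴/64 = π×33.1⁴/64 = 58920 mm⁴.
Effective length L_e = KL = 1×3.74 m = 3740 mm.
Euler critical load P_cr = π²EI/L_e² = π²×107000×58920/3740² = 4449 N.
P_allow = P_cr/n = 4449/2.03 = 2191 N.

P_allow = 2.19 kN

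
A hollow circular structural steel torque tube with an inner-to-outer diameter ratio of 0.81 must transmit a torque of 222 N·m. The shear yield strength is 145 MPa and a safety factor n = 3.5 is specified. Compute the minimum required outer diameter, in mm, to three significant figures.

d_o = 36.3 mm

τ_allow = 145/3.5 = 41.43 MPa.
For a hollow shaft τ = 16T/[πd_o³(1−k⁴)] with k = 0.81, so 1−k⁴ = 0.5695.
d_o³ = 16T/[π τ_allow (1−k⁴)] = 16×222000/(π×41.43×0.5695) = 47920 mm³.
d_o = 36.32 mm.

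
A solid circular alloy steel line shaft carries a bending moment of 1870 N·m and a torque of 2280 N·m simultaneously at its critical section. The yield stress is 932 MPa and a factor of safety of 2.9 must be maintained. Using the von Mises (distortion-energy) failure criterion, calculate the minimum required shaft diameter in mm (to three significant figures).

d = 44.2 mm

σ_allow = σ_y/n = 932/2.9 = 321.4 MPa.
For a solid shaft σ_b = 32M/(πd³) and τ = 16T/(πd³), so the von Mises stress is σ' = (16/πd³)·√(4M²+3T²).
√(4M²+3T²) = √(4×(1.870×10^6)² + 3×(2.280×10^6)²) = 5.439×10^6 N·mm.
d³ = 16×5.439×10^6/(π×321.4) = 86190 mm³.
d = 44.17 mm.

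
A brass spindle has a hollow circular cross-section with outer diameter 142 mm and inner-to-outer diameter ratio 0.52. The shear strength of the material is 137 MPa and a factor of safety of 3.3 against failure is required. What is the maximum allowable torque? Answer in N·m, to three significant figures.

τ_allow = 137/3.3 = 41.52 MPa.
For a hollow shaft T_allow = τ_allow·πd_o³(1−k⁴)/16 with 1−k⁴ = 0.9269, so πd_o³(1−k⁴)/16 = 521100 mm³.
T_allow = 41.52×521100 = 2.163×10^7 N·mm = 21630 N·m.

T_allow = 21600 N·m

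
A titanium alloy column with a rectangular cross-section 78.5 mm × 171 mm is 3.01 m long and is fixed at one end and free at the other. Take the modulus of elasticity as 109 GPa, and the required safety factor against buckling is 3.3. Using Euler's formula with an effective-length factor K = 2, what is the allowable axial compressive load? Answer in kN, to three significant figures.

Buckling occurs about the weak axis: I_min = h·b³/12 = 171×78.5³/12 = 6.893×10^6 mm⁴ (b = 78.5 mm is the smaller dimension).
Effective length L_e = KL = 2×3.01 m = 6020 mm.
Euler critical load P_cr = π²EI/L_e² = π²×109000×6.893×10^6/6020² = 204600 N.
P_allow = P_cr/n = 204600/3.3 = 62010 N.

P_allow = 62.0 kN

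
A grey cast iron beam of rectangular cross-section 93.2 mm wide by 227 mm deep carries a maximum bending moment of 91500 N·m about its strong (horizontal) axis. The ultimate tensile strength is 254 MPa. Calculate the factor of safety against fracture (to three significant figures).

Section modulus S = bh²/6 = 93.2×227²/6 = 800400 mm³.
σ = M/S = 9.1500×10^7/800400 = 114.3 MPa.
n = 254/114.3 = 2.222.

n = 2.22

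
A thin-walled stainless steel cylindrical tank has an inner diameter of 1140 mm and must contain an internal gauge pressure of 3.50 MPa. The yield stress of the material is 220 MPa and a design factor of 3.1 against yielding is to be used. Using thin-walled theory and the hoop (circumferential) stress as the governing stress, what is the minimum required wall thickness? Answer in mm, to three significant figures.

σ_allow = 220/3.1 = 70.97 MPa.
Hoop stress σ_h = pD/(2t), so t = pD/(2σ_allow) = 3.50×1140/(2×70.97) = 28.11 mm.

t = 28.1 mm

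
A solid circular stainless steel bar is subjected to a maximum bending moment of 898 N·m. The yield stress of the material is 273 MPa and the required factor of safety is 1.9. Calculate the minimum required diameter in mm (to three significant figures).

σ_allow = 273/1.9 = 143.7 MPa.
For a solid circular section σ = 32M/(πd³), so d³ = 32M/(π σ_allow) = 32×898000/(π×143.7) = 63660 mm³.
d = 39.93 mm.

d = 39.9 mm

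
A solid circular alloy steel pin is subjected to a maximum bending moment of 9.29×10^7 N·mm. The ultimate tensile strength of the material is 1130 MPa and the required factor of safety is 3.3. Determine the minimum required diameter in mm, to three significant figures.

d = 140 mm

σ_allow = 1130/3.3 = 342.4 MPa.
For a solid circular section σ = 32M/(πd³), so d³ = 32M/(π σ_allow) = 32×9.2900×10^7/(π×342.4) = 2.763×10^6 mm³.
d = 140.3 mm.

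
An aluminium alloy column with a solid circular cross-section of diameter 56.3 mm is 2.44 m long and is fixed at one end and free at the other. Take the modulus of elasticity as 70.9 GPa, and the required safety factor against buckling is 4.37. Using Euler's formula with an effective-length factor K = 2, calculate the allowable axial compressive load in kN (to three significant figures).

I = πd⁴/64 = π×56.3⁴/64 = 493200 mm⁴.
Effective length L_e = KL = 2×2.44 m = 4880 mm.
Euler critical load P_cr = π²EI/L_e² = π²×70900×493200/4880² = 14490 N.
P_allow = P_cr/n = 14490/4.37 = 3316 N.

P_allow = 3.32 kN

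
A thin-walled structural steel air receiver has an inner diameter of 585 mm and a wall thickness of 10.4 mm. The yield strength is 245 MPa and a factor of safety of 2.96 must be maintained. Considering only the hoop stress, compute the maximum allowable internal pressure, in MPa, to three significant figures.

p_allow = 2.94 MPa

σ_allow = 245/2.96 = 82.77 MPa.
σ_h = pD/(2t) → p_allow = 2σ_allow t/D = 2×82.77×10.4/585 = 2.943 MPa.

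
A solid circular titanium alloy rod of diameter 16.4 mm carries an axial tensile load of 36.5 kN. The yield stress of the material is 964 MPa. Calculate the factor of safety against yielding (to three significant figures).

A = πd²/4 = 211.2 mm².
σ = F/A = 36500/211.2 = 172.8 MPa.
n = 964/172.8 = 5.579.

n = 5.58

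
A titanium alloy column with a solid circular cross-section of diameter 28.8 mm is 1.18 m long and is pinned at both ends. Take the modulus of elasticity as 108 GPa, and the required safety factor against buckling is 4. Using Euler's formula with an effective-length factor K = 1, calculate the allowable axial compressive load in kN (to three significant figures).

I = πd⁴/64 = π×28.8⁴/64 = 33770 mm⁴.
Effective length L_e = KL = 1×1.18 m = 1180 mm.
Euler critical load P_cr = π²EI/L_e² = π²×108000×33770/1180² = 25850 N.
P_allow = P_cr/n = 25850/4 = 6463 N.

P_allow = 6.46 kN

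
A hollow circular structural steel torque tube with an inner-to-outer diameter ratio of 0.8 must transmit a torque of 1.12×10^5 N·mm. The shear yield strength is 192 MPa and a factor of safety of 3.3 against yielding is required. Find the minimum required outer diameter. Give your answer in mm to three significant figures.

τ_allow = 192/3.3 = 58.18 MPa.
For a hollow shaft τ = 16T/[πd_o³(1−k⁴)] with k = 0.8, so 1−k⁴ = 0.5904.
d_o³ = 16T/[π τ_allow (1−k⁴)] = 16×112000/(π×58.18×0.5904) = 16610 mm³.
d_o = 25.51 mm.

d_o = 25.5 mm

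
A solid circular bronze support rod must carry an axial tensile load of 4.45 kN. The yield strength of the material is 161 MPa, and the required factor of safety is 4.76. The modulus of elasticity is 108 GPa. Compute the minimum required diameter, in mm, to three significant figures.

Allowable stress σ_allow = 161/4.76 = 33.82 MPa.
Required area A = F/σ_allow = 4450.0/33.82 = 131.6 mm².
A = πd²/4 → d = √(4A/π) = 12.94 mm.

d = 12.9 mm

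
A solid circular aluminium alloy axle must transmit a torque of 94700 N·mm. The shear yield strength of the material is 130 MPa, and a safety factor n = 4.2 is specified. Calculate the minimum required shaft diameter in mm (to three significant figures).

d = 25.0 mm

Allowable shear stress τ_allow = 130/4.2 = 30.95 MPa.
For a solid shaft τ = 16T/(πd³), so d³ = 16T/(π τ_allow) = 16×94700/(π×30.95) = 15580 mm³.
d = (15580)^(1/3) = 24.98 mm.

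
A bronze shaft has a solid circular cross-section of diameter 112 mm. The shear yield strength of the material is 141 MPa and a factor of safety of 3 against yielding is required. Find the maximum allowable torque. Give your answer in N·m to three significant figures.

τ_allow = 141/3 = 47.00 MPa.
For a solid shaft T_allow = τ_allow·πd³/16; πd³/16 = π×112³/16 = 275900 mm³.
T_allow = 47.00×275900 = 1.297×10^7 N·mm = 12970 N·m.

T_allow = 13000 N·m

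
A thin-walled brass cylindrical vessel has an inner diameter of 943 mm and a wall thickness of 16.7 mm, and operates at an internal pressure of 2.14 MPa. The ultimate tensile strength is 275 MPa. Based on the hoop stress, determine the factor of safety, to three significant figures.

n = 4.55

σ_h = pD/(2t) = 2.14×943/(2×16.7) = 60.42 MPa.
n = 275/60.42 = 4.551.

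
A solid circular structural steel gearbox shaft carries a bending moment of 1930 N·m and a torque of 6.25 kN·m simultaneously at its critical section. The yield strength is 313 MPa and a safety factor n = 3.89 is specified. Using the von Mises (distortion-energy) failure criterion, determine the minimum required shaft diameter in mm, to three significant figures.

d = 89.9 mm

σ_allow = σ_y/n = 313/3.89 = 80.46 MPa.
For a solid shaft σ_b = 32M/(πd³) and τ = 16T/(πd³), so the von Mises stress is σ' = (16/πd³)·√(4M²+3T²).
√(4M²+3T²) = √(4×(1.930×10^6)² + 3×(6.250×10^6)²) = 1.149×10^7 N·mm.
d³ = 16×1.149×10^7/(π×80.46) = 727500 mm³.
d = 89.94 mm.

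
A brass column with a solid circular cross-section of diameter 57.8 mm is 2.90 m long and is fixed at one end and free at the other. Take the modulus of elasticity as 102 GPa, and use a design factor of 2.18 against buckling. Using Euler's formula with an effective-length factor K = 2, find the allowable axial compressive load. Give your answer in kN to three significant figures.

I = πd⁴/64 = π×57.8⁴/64 = 547900 mm⁴.
Effective length L_e = KL = 2×2.90 m = 5800 mm.
Euler critical load P_cr = π²EI/L_e² = π²×102000×547900/5800² = 16400 N.
P_allow = P_cr/n = 16400/2.18 = 7521 N.

P_allow = 7.52 kN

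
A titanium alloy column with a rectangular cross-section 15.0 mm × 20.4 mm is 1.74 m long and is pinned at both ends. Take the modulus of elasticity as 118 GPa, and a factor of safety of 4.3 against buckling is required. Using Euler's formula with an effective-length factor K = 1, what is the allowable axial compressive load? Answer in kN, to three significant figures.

Buckling occurs about the weak axis: I_min = h·b³/12 = 20.4×15.0³/12 = 5738 mm⁴ (b = 15.0 mm is the smaller dimension).
Effective length L_e = KL = 1×1.74 m = 1740 mm.
Euler critical load P_cr = π²EI/L_e² = π²×118000×5738/1740² = 2207 N.
P_allow = P_cr/n = 2207/4.3 = 513.3 N.

P_allow = 0.513 kN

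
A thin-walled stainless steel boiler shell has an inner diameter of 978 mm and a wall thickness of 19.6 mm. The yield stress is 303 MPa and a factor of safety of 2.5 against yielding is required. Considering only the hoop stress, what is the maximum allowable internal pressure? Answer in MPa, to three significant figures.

σ_allow = 303/2.5 = 121.2 MPa.
σ_h = pD/(2t) → p_allow = 2σ_allow t/D = 2×121.2×19.6/978 = 4.858 MPa.

p_allow = 4.86 MPa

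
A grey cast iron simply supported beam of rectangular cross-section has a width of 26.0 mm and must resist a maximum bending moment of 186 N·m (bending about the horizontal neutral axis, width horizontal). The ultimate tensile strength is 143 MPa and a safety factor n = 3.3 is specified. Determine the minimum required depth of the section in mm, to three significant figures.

σ_allow = 143/3.3 = 43.33 MPa.
For a rectangular section σ = 6M/(bh²), so h² = 6M/(b σ_allow) = 6×186000/(26.0×43.33) = 990.5 mm².
h = 31.47 mm.

h = 31.5 mm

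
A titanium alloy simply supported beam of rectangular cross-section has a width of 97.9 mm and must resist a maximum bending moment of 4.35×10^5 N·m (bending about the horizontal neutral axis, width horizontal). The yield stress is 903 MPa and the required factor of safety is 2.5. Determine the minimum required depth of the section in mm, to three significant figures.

h = 272 mm

σ_allow = 903/2.5 = 361.2 MPa.
For a rectangular section σ = 6M/(bh²), so h² = 6M/(b σ_allow) = 6×4.3500×10^8/(97.9×361.2) = 73810 mm².
h = 271.7 mm.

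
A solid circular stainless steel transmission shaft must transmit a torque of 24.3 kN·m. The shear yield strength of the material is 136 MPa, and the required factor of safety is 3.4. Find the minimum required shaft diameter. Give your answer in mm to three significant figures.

d = 146 mm

Allowable shear stress τ_allow = 136/3.4 = 40.00 MPa.
For a solid shaft τ = 16T/(πd³), so d³ = 16T/(π τ_allow) = 16×2.4300×10^7/(π×40.00) = 3.094×10^6 mm³.
d = (3.094×10^6)^(1/3) = 145.7 mm.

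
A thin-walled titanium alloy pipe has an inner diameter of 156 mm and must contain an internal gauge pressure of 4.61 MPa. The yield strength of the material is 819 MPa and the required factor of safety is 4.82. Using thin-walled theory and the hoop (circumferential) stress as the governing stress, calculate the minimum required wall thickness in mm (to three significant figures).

t = 2.12 mm

σ_allow = 819/4.82 = 169.9 MPa.
Hoop stress σ_h = pD/(2t), so t = pD/(2σ_allow) = 4.61×156/(2×169.9) = 2.116 mm.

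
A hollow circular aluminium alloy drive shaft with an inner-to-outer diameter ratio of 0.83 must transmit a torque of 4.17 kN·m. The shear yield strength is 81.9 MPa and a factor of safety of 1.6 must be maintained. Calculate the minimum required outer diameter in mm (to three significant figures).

τ_allow = 81.9/1.6 = 51.19 MPa.
For a hollow shaft τ = 16T/[πd_o³(1−k⁴)] with k = 0.83, so 1−k⁴ = 0.5254.
d_o³ = 16T/[π τ_allow (1−k⁴)] = 16×4170000/(π×51.19×0.5254) = 789700 mm³.
d_o = 92.43 mm.

d_o = 92.4 mm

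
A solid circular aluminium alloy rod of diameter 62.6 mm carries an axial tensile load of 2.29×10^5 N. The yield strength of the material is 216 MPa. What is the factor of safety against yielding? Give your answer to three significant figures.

A = πd²/4 = 3078 mm².
σ = F/A = 229000/3078 = 74.40 MPa.
n = 216/74.40 = 2.903.

n = 2.90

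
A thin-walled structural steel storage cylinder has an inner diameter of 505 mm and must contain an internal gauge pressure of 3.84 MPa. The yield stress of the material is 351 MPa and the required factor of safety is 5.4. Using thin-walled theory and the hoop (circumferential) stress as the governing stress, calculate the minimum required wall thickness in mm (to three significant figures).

σ_allow = 351/5.4 = 65.00 MPa.
Hoop stress σ_h = pD/(2t), so t = pD/(2σ_allow) = 3.84×505/(2×65.00) = 14.92 mm.

t = 14.9 mm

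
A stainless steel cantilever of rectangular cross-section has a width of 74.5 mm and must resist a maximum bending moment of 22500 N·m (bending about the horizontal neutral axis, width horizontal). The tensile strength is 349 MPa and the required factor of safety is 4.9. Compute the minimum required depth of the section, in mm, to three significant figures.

h = 160 mm

σ_allow = 349/4.9 = 71.22 MPa.
For a rectangular section σ = 6M/(bh²), so h² = 6M/(b σ_allow) = 6×2.2500×10^7/(74.5×71.22) = 25440 mm².
h = 159.5 mm.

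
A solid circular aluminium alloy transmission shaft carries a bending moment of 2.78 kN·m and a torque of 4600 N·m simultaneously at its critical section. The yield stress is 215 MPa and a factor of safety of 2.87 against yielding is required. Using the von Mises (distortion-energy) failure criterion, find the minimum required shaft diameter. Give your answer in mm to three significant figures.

σ_allow = σ_y/n = 215/2.87 = 74.91 MPa.
For a solid shaft σ_b = 32M/(πd³) and τ = 16T/(πd³), so the von Mises stress is σ' = (16/πd³)·√(4M²+3T²).
√(4M²+3T²) = √(4×(2.780×10^6)² + 3×(4.600×10^6)²) = 9.716×10^6 N·mm.
d³ = 16×9.716×10^6/(π×74.91) = 660500 mm³.
d = 87.09 mm.

d = 87.1 mm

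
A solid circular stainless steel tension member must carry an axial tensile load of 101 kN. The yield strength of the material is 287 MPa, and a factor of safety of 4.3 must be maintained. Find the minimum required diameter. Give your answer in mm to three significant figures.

d = 43.9 mm

Allowable stress σ_allow = 287/4.3 = 66.74 MPa.
Required area A = F/σ_allow = 101000/66.74 = 1513 mm².
A = πd²/4 → d = √(4A/π) = 43.89 mm.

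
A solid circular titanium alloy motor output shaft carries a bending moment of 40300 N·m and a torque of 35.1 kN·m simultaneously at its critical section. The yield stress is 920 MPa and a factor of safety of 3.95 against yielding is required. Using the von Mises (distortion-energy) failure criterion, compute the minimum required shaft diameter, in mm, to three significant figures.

σ_allow = σ_y/n = 920/3.95 = 232.9 MPa.
For a solid shaft σ_b = 32M/(πd³) and τ = 16T/(πd³), so the von Mises stress is σ' = (16/πd³)·√(4M²+3T²).
√(4M²+3T²) = √(4×(4.030×10^7)² + 3×(3.510×10^7)²) = 1.010×10^8 N·mm.
d³ = 16×1.010×10^8/(π×232.9) = 2.208×10^6 mm³.
d = 130.2 mm.

d = 130 mm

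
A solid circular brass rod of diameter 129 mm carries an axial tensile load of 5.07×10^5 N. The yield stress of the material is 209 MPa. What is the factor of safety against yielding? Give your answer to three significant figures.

n = 5.39

A = πd²/4 = 13070 mm².
σ = F/A = 507000/13070 = 38.79 MPa.
n = 209/38.79 = 5.388.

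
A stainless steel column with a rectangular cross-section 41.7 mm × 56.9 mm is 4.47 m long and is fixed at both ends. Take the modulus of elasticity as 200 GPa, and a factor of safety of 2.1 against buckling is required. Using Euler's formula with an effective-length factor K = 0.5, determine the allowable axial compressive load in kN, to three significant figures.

Buckling occurs about the weak axis: I_min = h·b³/12 = 56.9×41.7³/12 = 343800 mm⁴ (b = 41.7 mm is the smaller dimension).
Effective length L_e = KL = 0.5×4.47 m = 2235 mm.
Euler critical load P_cr = π²EI/L_e² = π²×200000×343800/2235² = 135900 N.
P_allow = P_cr/n = 135900/2.1 = 64700 N.

P_allow = 64.7 kN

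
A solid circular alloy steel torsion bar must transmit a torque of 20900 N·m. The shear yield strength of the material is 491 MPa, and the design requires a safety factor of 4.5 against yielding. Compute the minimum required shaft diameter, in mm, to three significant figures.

d = 99.2 mm

Allowable shear stress τ_allow = 491/4.5 = 109.1 MPa.
For a solid shaft τ = 16T/(πd³), so d³ = 16T/(π τ_allow) = 16×2.0900×10^7/(π×109.1) = 975500 mm³.
d = (975500)^(1/3) = 99.18 mm.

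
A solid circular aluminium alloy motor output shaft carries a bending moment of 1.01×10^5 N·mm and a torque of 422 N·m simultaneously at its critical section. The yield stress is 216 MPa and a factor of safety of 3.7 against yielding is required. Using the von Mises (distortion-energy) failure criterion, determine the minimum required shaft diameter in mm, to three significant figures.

d = 40.4 mm

σ_allow = σ_y/n = 216/3.7 = 58.38 MPa.
For a solid shaft σ_b = 32M/(πd³) and τ = 16T/(πd³), so the von Mises stress is σ' = (16/πd³)·√(4M²+3T²).
√(4M²+3T²) = √(4×(101000)² + 3×(422000)²) = 758300 N·mm.
d³ = 16×758300/(π×58.38) = 66160 mm³.
d = 40.44 mm.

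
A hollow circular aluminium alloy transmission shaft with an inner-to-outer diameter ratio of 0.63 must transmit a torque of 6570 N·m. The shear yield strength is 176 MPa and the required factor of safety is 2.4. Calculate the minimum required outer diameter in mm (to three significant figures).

τ_allow = 176/2.4 = 73.33 MPa.
For a hollow shaft τ = 16T/[πd_o³(1−k⁴)] with k = 0.63, so 1−k⁴ = 0.8425.
d_o³ = 16T/[π τ_allow (1−k⁴)] = 16×6570000/(π×73.33×0.8425) = 541600 mm³.
d_o = 81.51 mm.

d_o = 81.5 mm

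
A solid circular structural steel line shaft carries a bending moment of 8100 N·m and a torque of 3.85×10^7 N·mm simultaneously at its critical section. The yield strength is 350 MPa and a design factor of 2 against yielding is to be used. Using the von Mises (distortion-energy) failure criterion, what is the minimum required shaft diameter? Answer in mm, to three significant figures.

σ_allow = σ_y/n = 350/2 = 175.0 MPa.
For a solid shaft σ_b = 32M/(πd³) and τ = 16T/(πd³), so the von Mises stress is σ' = (16/πd³)·√(4M²+3T²).
√(4M²+3T²) = √(4×(8.100×10^6)² + 3×(3.850×10^7)²) = 6.862×10^7 N·mm.
d³ = 16×6.862×10^7/(π×175.0) = 1.997×10^6 mm³.
d = 125.9 mm.

d = 126 mm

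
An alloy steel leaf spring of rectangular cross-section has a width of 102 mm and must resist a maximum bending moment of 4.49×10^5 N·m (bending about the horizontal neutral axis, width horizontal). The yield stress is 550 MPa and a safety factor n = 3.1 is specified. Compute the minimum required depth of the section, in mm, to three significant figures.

σ_allow = 550/3.1 = 177.4 MPa.
For a rectangular section σ = 6M/(bh²), so h² = 6M/(b σ_allow) = 6×4.4900×10^8/(102×177.4) = 148900 mm².
h = 385.8 mm.

h = 386 mm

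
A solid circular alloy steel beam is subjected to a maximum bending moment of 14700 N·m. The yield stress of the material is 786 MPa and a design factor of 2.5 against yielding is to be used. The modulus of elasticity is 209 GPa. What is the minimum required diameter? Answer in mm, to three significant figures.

σ_allow = 786/2.5 = 314.4 MPa.
For a solid circular section σ = 32M/(πd³), so d³ = 32M/(π σ_allow) = 32×1.4700×10^7/(π×314.4) = 476200 mm³.
d = 78.09 mm.

d = 78.1 mm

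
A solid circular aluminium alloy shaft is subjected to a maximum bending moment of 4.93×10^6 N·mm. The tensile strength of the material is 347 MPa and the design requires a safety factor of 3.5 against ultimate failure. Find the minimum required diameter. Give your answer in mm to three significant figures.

σ_allow = 347/3.5 = 99.14 MPa.
For a solid circular section σ = 32M/(πd³), so d³ = 32M/(π σ_allow) = 32×4930000/(π×99.14) = 506500 mm³.
d = 79.71 mm.

d = 79.7 mm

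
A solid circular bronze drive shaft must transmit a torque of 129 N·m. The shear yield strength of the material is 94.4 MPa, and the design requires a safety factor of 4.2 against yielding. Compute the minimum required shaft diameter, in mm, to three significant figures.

Allowable shear stress τ_allow = 94.4/4.2 = 22.48 MPa.
For a solid shaft τ = 16T/(πd³), so d³ = 16T/(π τ_allow) = 16×129000/(π×22.48) = 29230 mm³.
d = (29230)^(1/3) = 30.80 mm.

d = 30.8 mm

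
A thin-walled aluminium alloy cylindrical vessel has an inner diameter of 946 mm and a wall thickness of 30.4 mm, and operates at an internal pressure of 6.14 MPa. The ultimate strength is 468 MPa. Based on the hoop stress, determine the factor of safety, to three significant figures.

σ_h = pD/(2t) = 6.14×946/(2×30.4) = 95.53 MPa.
n = 468/95.53 = 4.899.

n = 4.90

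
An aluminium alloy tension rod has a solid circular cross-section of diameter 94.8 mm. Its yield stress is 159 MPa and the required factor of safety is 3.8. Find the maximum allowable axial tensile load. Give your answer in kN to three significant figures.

F_allow = 295 kN

σ_allow = 159/3.8 = 41.84 MPa.
A = πd²/4 = π×94.8²/4 = 7058 mm².
F_allow = σ_allow × A = 41.84×7058 = 295300 N.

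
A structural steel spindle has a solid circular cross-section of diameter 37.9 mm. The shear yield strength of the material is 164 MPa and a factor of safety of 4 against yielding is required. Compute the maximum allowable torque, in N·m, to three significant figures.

τ_allow = 164/4 = 41.00 MPa.
For a solid shaft T_allow = τ_allow·πd³/16; πd³/16 = π×37.9³/16 = 10690 mm³.
T_allow = 41.00×10690 = 438300 N·mm = 438.3 N·m.

T_allow = 438 N·m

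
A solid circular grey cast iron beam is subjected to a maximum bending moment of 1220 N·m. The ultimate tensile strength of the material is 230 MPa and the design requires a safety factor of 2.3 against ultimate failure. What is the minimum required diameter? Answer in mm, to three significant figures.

σ_allow = 230/2.3 = 100.0 MPa.
For a solid circular section σ = 32M/(πd³), so d³ = 32M/(π σ_allow) = 32×1220000/(π×100.0) = 124300 mm³.
d = 49.90 mm.

d = 49.9 mm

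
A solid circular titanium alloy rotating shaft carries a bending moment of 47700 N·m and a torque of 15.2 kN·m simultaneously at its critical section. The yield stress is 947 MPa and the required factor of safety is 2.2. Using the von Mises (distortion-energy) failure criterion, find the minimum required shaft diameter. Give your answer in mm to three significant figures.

σ_allow = σ_y/n = 947/2.2 = 430.5 MPa.
For a solid shaft σ_b = 32M/(πd³) and τ = 16T/(πd³), so the von Mises stress is σ' = (16/πd³)·√(4M²+3T²).
√(4M²+3T²) = √(4×(4.770×10^7)² + 3×(1.520×10^7)²) = 9.897×10^7 N·mm.
d³ = 16×9.897×10^7/(π×430.5) = 1.171×10^6 mm³.
d = 105.4 mm.

d = 105 mm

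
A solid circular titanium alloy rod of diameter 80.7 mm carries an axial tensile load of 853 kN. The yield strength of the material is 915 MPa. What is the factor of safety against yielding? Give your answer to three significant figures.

A = πd²/4 = 5115 mm².
σ = F/A = 853000/5115 = 166.8 MPa.
n = 915/166.8 = 5.487.

n = 5.49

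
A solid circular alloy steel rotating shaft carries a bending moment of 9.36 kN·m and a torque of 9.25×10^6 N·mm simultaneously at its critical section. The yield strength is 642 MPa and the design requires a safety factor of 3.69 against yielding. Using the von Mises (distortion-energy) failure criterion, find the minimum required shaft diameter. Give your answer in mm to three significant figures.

d = 89.7 mm

σ_allow = σ_y/n = 642/3.69 = 174.0 MPa.
For a solid shaft σ_b = 32M/(πd³) and τ = 16T/(πd³), so the von Mises stress is σ' = (16/πd³)·√(4M²+3T²).
√(4M²+3T²) = √(4×(9.360×10^6)² + 3×(9.250×10^6)²) = 2.464×10^7 N·mm.
d³ = 16×2.464×10^7/(π×174.0) = 721300 mm³.
d = 89.68 mm.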